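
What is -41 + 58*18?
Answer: 1003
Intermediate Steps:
-41 + 58*18 = -41 + 1044 = 1003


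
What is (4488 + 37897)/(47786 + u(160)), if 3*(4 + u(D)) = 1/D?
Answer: 20344800/22935361 ≈ 0.88705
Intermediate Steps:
u(D) = -4 + 1/(3*D)
(4488 + 37897)/(47786 + u(160)) = (4488 + 37897)/(47786 + (-4 + (⅓)/160)) = 42385/(47786 + (-4 + (⅓)*(1/160))) = 42385/(47786 + (-4 + 1/480)) = 42385/(47786 - 1919/480) = 42385/(22935361/480) = 42385*(480/22935361) = 20344800/22935361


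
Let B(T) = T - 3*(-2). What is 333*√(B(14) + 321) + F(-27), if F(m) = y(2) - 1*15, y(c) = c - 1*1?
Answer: -14 + 333*√341 ≈ 6135.2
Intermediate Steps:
B(T) = 6 + T (B(T) = T + 6 = 6 + T)
y(c) = -1 + c (y(c) = c - 1 = -1 + c)
F(m) = -14 (F(m) = (-1 + 2) - 1*15 = 1 - 15 = -14)
333*√(B(14) + 321) + F(-27) = 333*√((6 + 14) + 321) - 14 = 333*√(20 + 321) - 14 = 333*√341 - 14 = -14 + 333*√341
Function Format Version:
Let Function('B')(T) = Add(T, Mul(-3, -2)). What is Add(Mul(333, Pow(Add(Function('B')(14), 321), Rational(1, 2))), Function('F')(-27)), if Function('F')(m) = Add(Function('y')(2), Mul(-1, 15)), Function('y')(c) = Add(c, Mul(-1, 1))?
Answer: Add(-14, Mul(333, Pow(341, Rational(1, 2)))) ≈ 6135.2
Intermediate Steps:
Function('B')(T) = Add(6, T) (Function('B')(T) = Add(T, 6) = Add(6, T))
Function('y')(c) = Add(-1, c) (Function('y')(c) = Add(c, -1) = Add(-1, c))
Function('F')(m) = -14 (Function('F')(m) = Add(Add(-1, 2), Mul(-1, 15)) = Add(1, -15) = -14)
Add(Mul(333, Pow(Add(Function('B')(14), 321), Rational(1, 2))), Function('F')(-27)) = Add(Mul(333, Pow(Add(Add(6, 14), 321), Rational(1, 2))), -14) = Add(Mul(333, Pow(Add(20, 321), Rational(1, 2))), -14) = Add(Mul(333, Pow(341, Rational(1, 2))), -14) = Add(-14, Mul(333, Pow(341, Rational(1, 2))))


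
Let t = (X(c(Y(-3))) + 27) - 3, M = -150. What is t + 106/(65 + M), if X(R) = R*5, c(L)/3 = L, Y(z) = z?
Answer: -1891/85 ≈ -22.247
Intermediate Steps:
c(L) = 3*L
X(R) = 5*R
t = -21 (t = (5*(3*(-3)) + 27) - 3 = (5*(-9) + 27) - 3 = (-45 + 27) - 3 = -18 - 3 = -21)
t + 106/(65 + M) = -21 + 106/(65 - 150) = -21 + 106/(-85) = -21 - 1/85*106 = -21 - 106/85 = -1891/85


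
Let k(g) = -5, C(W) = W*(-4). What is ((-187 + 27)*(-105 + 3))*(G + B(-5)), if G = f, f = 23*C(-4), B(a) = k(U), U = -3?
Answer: 5924160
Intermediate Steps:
C(W) = -4*W
B(a) = -5
f = 368 (f = 23*(-4*(-4)) = 23*16 = 368)
G = 368
((-187 + 27)*(-105 + 3))*(G + B(-5)) = ((-187 + 27)*(-105 + 3))*(368 - 5) = -160*(-102)*363 = 16320*363 = 5924160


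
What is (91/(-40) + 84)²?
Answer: 10686361/1600 ≈ 6679.0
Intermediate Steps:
(91/(-40) + 84)² = (91*(-1/40) + 84)² = (-91/40 + 84)² = (3269/40)² = 10686361/1600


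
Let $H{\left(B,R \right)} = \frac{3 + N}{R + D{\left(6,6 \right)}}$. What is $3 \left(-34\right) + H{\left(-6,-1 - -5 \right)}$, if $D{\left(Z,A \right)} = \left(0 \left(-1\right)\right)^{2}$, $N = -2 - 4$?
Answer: $- \frac{411}{4} \approx -102.75$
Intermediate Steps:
$N = -6$ ($N = -2 - 4 = -6$)
$D{\left(Z,A \right)} = 0$ ($D{\left(Z,A \right)} = 0^{2} = 0$)
$H{\left(B,R \right)} = - \frac{3}{R}$ ($H{\left(B,R \right)} = \frac{3 - 6}{R + 0} = - \frac{3}{R}$)
$3 \left(-34\right) + H{\left(-6,-1 - -5 \right)} = 3 \left(-34\right) - \frac{3}{-1 - -5} = -102 - \frac{3}{-1 + 5} = -102 - \frac{3}{4} = - \frac{411}{4}$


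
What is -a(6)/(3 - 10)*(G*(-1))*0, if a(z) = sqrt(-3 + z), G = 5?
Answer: 0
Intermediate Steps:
-a(6)/(3 - 10)*(G*(-1))*0 = -sqrt(-3 + 6)/(3 - 10)*(5*(-1))*0 = -sqrt(3)/(-7)*(-5*0) = -sqrt(3)*(-1/7)*0 = -(-sqrt(3)/7)*0 = -1*0 = 0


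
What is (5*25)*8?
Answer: 1000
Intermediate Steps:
(5*25)*8 = 125*8 = 1000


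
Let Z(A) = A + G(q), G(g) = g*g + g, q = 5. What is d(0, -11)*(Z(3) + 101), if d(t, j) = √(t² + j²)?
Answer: 1474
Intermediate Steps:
G(g) = g + g² (G(g) = g² + g = g + g²)
Z(A) = 30 + A (Z(A) = A + 5*(1 + 5) = A + 5*6 = A + 30 = 30 + A)
d(t, j) = √(j² + t²)
d(0, -11)*(Z(3) + 101) = √((-11)² + 0²)*((30 + 3) + 101) = √(121 + 0)*(33 + 101) = √121*134 = 11*134 = 1474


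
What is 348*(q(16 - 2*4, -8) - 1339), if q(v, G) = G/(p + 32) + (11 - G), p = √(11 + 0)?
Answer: -465420768/1013 + 2784*√11/1013 ≈ -4.5944e+5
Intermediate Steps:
p = √11 ≈ 3.3166
q(v, G) = 11 - G + G/(32 + √11) (q(v, G) = G/(√11 + 32) + (11 - G) = G/(32 + √11) + (11 - G) = 11 - G + G/(32 + √11))
348*(q(16 - 2*4, -8) - 1339) = 348*((11 - 981/1013*(-8) - 1/1013*(-8)*√11) - 1339) = 348*((11 + 7848/1013 + 8*√11/1013) - 1339) = 348*((18991/1013 + 8*√11/1013) - 1339) = 348*(-1337416/1013 + 8*√11/1013) = -465420768/1013 + 2784*√11/1013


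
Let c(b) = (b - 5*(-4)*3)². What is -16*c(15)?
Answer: -90000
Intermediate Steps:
c(b) = (60 + b)² (c(b) = (b + 20*3)² = (b + 60)² = (60 + b)²)
-16*c(15) = -16*(60 + 15)² = -16*75² = -16*5625 = -90000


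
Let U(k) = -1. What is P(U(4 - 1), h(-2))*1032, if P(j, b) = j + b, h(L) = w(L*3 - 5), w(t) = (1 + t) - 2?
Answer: -13416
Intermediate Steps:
w(t) = -1 + t
h(L) = -6 + 3*L (h(L) = -1 + (L*3 - 5) = -1 + (3*L - 5) = -1 + (-5 + 3*L) = -6 + 3*L)
P(j, b) = b + j
P(U(4 - 1), h(-2))*1032 = ((-6 + 3*(-2)) - 1)*1032 = ((-6 - 6) - 1)*1032 = (-12 - 1)*1032 = -13*1032 = -13416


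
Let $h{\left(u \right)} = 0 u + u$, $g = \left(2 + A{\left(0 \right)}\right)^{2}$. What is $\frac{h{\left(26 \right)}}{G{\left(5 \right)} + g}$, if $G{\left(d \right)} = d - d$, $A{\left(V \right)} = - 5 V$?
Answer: $\frac{13}{2} \approx 6.5$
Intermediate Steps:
$g = 4$ ($g = \left(2 - 0\right)^{2} = \left(2 + 0\right)^{2} = 2^{2} = 4$)
$h{\left(u \right)} = u$ ($h{\left(u \right)} = 0 + u = u$)
$G{\left(d \right)} = 0$
$\frac{h{\left(26 \right)}}{G{\left(5 \right)} + g} = \frac{1}{0 + 4} \cdot 26 = \frac{1}{4} \cdot 26 = \frac{13}{2}$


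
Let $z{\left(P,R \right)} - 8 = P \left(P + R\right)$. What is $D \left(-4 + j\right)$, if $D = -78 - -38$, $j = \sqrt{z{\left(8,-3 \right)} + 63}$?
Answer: $160 - 40 \sqrt{111} \approx -261.43$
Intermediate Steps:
$z{\left(P,R \right)} = 8 + P \left(P + R\right)$
$j = \sqrt{111}$ ($j = \sqrt{\left(8 + 8^{2} + 8 \left(-3\right)\right) + 63} = \sqrt{\left(8 + 64 - 24\right) + 63} = \sqrt{48 + 63} = \sqrt{111} \approx 10.536$)
$D = -40$ ($D = -78 + 38 = -40$)
$D \left(-4 + j\right) = - 40 \left(-4 + \sqrt{111}\right) = 160 - 40 \sqrt{111}$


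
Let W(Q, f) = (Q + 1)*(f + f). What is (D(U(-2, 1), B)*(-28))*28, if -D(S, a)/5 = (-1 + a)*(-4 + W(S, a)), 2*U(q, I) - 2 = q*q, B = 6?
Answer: 862400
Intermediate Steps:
W(Q, f) = 2*f*(1 + Q) (W(Q, f) = (1 + Q)*(2*f) = 2*f*(1 + Q))
U(q, I) = 1 + q²/2 (U(q, I) = 1 + (q*q)/2 = 1 + q²/2)
D(S, a) = -5*(-1 + a)*(-4 + 2*a*(1 + S))
(D(U(-2, 1), B)*(-28))*28 = ((-20 - 10*6² + 30*6 - 10*(1 + (½)*(-2)²)*6² + 10*(1 + (½)*(-2)²)*6)*(-28))*28 = ((-20 - 10*36 + 180 - 10*(1 + (½)*4)*36 + 10*(1 + (½)*4)*6)*(-28))*28 = ((-20 - 360 + 180 - 10*(1 + 2)*36 + 10*(1 + 2)*6)*(-28))*28 = ((-20 - 360 + 180 - 10*3*36 + 10*3*6)*(-28))*28 = ((-20 - 360 + 180 - 1080 + 180)*(-28))*28 = -1100*(-28)*28 = 30800*28 = 862400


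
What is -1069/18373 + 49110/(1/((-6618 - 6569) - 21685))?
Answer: -31464936903229/18373 ≈ -1.7126e+9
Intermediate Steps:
-1069/18373 + 49110/(1/((-6618 - 6569) - 21685)) = -1069*1/18373 + 49110/(1/(-13187 - 21685)) = -1069/18373 + 49110/(1/(-34872)) = -1069/18373 + 49110/(-1/34872) = -1069/18373 + 49110*(-34872) = -1069/18373 - 1712563920 = -31464936903229/18373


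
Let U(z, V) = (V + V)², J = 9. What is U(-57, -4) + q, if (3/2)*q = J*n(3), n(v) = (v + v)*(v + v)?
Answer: 280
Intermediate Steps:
n(v) = 4*v² (n(v) = (2*v)*(2*v) = 4*v²)
U(z, V) = 4*V² (U(z, V) = (2*V)² = 4*V²)
q = 216 (q = 2*(9*(4*3²))/3 = 2*(9*(4*9))/3 = 2*(9*36)/3 = (⅔)*324 = 216)
U(-57, -4) + q = 4*(-4)² + 216 = 4*16 + 216 = 64 + 216 = 280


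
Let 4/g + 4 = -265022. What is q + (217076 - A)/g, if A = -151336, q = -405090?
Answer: -24410094768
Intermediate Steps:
g = -2/132513 (g = 4/(-4 - 265022) = 4/(-265026) = 4*(-1/265026) = -2/132513 ≈ -1.5093e-5)
q + (217076 - A)/g = -405090 + (217076 - 1*(-151336))/(-2/132513) = -405090 + (217076 + 151336)*(-132513/2) = -405090 + 368412*(-132513/2) = -405090 - 24409689678 = -24410094768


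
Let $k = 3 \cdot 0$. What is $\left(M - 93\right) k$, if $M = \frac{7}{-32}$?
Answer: $0$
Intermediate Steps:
$M = - \frac{7}{32}$ ($M = 7 \left(- \frac{1}{32}\right) = - \frac{7}{32} \approx -0.21875$)
$k = 0$
$\left(M - 93\right) k = \left(- \frac{7}{32} - 93\right) 0 = \left(- \frac{2983}{32}\right) 0 = 0$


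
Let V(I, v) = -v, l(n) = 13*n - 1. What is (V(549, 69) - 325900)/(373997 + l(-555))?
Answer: -325969/366781 ≈ -0.88873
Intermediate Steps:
l(n) = -1 + 13*n
(V(549, 69) - 325900)/(373997 + l(-555)) = (-1*69 - 325900)/(373997 + (-1 + 13*(-555))) = (-69 - 325900)/(373997 + (-1 - 7215)) = -325969/(373997 - 7216) = -325969/366781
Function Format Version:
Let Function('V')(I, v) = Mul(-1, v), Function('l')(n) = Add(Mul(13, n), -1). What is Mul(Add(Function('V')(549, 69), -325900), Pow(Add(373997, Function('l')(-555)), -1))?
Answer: Rational(-325969, 366781) ≈ -0.88873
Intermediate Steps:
Function('l')(n) = Add(-1, Mul(13, n))
Mul(Add(Function('V')(549, 69), -325900), Pow(Add(373997, Function('l')(-555)), -1)) = Mul(Add(Mul(-1, 69), -325900), Pow(Add(373997, Add(-1, Mul(13, -555))), -1)) = Mul(Add(-69, -325900), Pow(Add(373997, Add(-1, -7215)), -1)) = Mul(-325969, Pow(Add(373997, -7216), -1)) = Mul(-325969, Pow(366781, -1)) = Mul(-325969, Rational(1, 366781)) = Rational(-325969, 366781)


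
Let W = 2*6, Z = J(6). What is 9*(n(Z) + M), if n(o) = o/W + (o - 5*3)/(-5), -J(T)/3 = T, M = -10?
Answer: -441/10 ≈ -44.100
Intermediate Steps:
J(T) = -3*T
Z = -18 (Z = -3*6 = -18)
W = 12
n(o) = 3 - 7*o/60 (n(o) = o/12 + (o - 5*3)/(-5) = o*(1/12) + (o - 15)*(-⅕) = o/12 + (-15 + o)*(-⅕) = o/12 + (3 - o/5) = 3 - 7*o/60)
9*(n(Z) + M) = 9*((3 - 7/60*(-18)) - 10) = 9*((3 + 21/10) - 10) = 9*(51/10 - 10) = 9*(-49/10) = -441/10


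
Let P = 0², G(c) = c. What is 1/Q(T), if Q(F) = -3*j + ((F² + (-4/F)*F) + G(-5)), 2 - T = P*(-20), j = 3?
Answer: -1/14 ≈ -0.071429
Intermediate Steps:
P = 0
T = 2 (T = 2 - 0*(-20) = 2 - 1*0 = 2 + 0 = 2)
Q(F) = -18 + F² (Q(F) = -3*3 + ((F² + (-4/F)*F) - 5) = -9 + ((F² - 4) - 5) = -9 + ((-4 + F²) - 5) = -9 + (-9 + F²) = -18 + F²)
1/Q(T) = 1/(-18 + 2²) = 1/(-18 + 4) = 1/(-14) = -1/14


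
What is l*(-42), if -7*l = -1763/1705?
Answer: -10578/1705 ≈ -6.2041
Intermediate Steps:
l = 1763/11935 (l = -(-1763)/(7*1705) = -⅐*(-1763/1705) = 1763/11935 ≈ 0.14772)
l*(-42) = (1763/11935)*(-42) = -10578/1705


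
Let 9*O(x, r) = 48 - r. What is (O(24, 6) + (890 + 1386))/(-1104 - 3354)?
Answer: -3421/6687 ≈ -0.51159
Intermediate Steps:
O(x, r) = 16/3 - r/9 (O(x, r) = (48 - r)/9 = 16/3 - r/9)
(O(24, 6) + (890 + 1386))/(-1104 - 3354) = ((16/3 - ⅑*6) + (890 + 1386))/(-1104 - 3354) = ((16/3 - ⅔) + 2276)/(-4458) = (14/3 + 2276)*(-1/4458) = (6842/3)*(-1/4458) = -3421/6687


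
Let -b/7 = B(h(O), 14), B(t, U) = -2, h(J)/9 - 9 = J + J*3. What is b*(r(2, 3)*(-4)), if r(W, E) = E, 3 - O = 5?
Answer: -168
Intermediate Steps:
O = -2 (O = 3 - 1*5 = 3 - 5 = -2)
h(J) = 81 + 36*J (h(J) = 81 + 9*(J + J*3) = 81 + 9*(J + 3*J) = 81 + 9*(4*J) = 81 + 36*J)
b = 14 (b = -7*(-2) = 14)
b*(r(2, 3)*(-4)) = 14*(3*(-4)) = 14*(-12) = -168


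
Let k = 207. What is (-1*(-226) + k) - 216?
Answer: 217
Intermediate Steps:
(-1*(-226) + k) - 216 = (-1*(-226) + 207) - 216 = (226 + 207) - 216 = 433 - 216 = 217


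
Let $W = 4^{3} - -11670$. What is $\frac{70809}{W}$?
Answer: $\frac{70809}{11734} \approx 6.0345$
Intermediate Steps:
$W = 11734$ ($W = 64 + 11670 = 11734$)
$\frac{70809}{W} = \frac{70809}{11734}$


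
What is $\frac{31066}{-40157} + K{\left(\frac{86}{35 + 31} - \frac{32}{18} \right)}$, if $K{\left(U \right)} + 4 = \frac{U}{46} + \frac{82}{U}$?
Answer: $- \frac{1525697578589}{8595123966} \approx -177.51$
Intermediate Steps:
$K{\left(U \right)} = -4 + \frac{82}{U} + \frac{U}{46}$ ($K{\left(U \right)} = -4 + \left(\frac{U}{46} + \frac{82}{U}\right) = -4 + \left(\frac{82}{U} + \frac{U}{46}\right) = -4 + \frac{82}{U} + \frac{U}{46}$)
$\frac{31066}{-40157} + K{\left(\frac{86}{35 + 31} - \frac{32}{18} \right)} = \frac{31066}{-40157} + \left(-4 + \frac{82}{\frac{86}{35 + 31} - \frac{32}{18}} + \frac{\frac{86}{35 + 31} - \frac{32}{18}}{46}\right) = 31066 \left(- \frac{1}{40157}\right) + \left(-4 + \frac{82}{\frac{86}{66} - \frac{16}{9}} + \frac{\frac{86}{66} - \frac{16}{9}}{46}\right) = - \frac{31066}{40157} + \left(-4 + \frac{82}{86 \cdot \frac{1}{66} - \frac{16}{9}} + \frac{86 \cdot \frac{1}{66} - \frac{16}{9}}{46}\right) = - \frac{31066}{40157} + \left(-4 + \frac{82}{\frac{43}{33} - \frac{16}{9}} + \frac{\frac{43}{33} - \frac{16}{9}}{46}\right) = - \frac{31066}{40157} + \left(-4 + \frac{82}{- \frac{47}{99}} + \frac{1}{46} \left(- \frac{47}{99}\right)\right) = - \frac{31066}{40157} - \frac{37827733}{214038} = - \frac{1525697578589}{8595123966}$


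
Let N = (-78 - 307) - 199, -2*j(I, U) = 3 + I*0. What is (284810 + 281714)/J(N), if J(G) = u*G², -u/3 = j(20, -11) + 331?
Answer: -141631/84283464 ≈ -0.0016804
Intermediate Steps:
j(I, U) = -3/2 (j(I, U) = -(3 + I*0)/2 = -(3 + 0)/2 = -½*3 = -3/2)
N = -584 (N = -385 - 199 = -584)
u = -1977/2 (u = -3*(-3/2 + 331) = -3*659/2 = -1977/2 ≈ -988.50)
J(G) = -1977*G²/2
(284810 + 281714)/J(N) = (284810 + 281714)/((-1977/2*(-584)²)) = 566524/((-1977/2*341056)) = 566524/(-337133856) = 566524*(-1/337133856) = -141631/84283464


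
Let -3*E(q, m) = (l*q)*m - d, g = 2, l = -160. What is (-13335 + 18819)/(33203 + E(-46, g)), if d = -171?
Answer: 8226/42359 ≈ 0.19420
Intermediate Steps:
E(q, m) = -57 + 160*m*q/3 (E(q, m) = -((-160*q)*m - 1*(-171))/3 = -(-160*m*q + 171)/3 = -(171 - 160*m*q)/3 = -57 + 160*m*q/3)
(-13335 + 18819)/(33203 + E(-46, g)) = (-13335 + 18819)/(33203 + (-57 + (160/3)*2*(-46))) = 5484/(33203 + (-57 - 14720/3)) = 5484/(33203 - 14891/3) = 5484/(84718/3) = 5484*(3/84718) = 8226/42359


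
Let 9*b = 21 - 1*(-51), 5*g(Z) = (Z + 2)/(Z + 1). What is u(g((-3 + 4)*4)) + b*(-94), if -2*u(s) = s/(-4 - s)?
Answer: -79709/106 ≈ -751.97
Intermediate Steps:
g(Z) = (2 + Z)/(5*(1 + Z)) (g(Z) = ((Z + 2)/(Z + 1))/5 = ((2 + Z)/(1 + Z))/5 = (2 + Z)/(5*(1 + Z)))
b = 8 (b = (21 - 1*(-51))/9 = (21 + 51)/9 = (⅑)*72 = 8)
u(s) = -s/(2*(-4 - s))
u(g((-3 + 4)*4)) + b*(-94) = ((2 + (-3 + 4)*4)/(5*(1 + (-3 + 4)*4)))/(2*(4 + (2 + (-3 + 4)*4)/(5*(1 + (-3 + 4)*4)))) + 8*(-94) = ((2 + 1*4)/(5*(1 + 1*4)))/(2*(4 + (2 + 1*4)/(5*(1 + 1*4)))) - 752 = ((2 + 4)/(5*(1 + 4)))/(2*(4 + (2 + 4)/(5*(1 + 4)))) - 752 = ((⅕)*6/5)/(2*(4 + (⅕)*6/5)) - 752 = ((⅕)*(⅕)*6)/(2*(4 + (⅕)*(⅕)*6)) - 752 = (½)*(6/25)/(4 + 6/25) - 752 = (½)*(6/25)/(106/25) - 752 = (½)*(6/25)*(25/106) - 752 = 3/106 - 752 = -79709/106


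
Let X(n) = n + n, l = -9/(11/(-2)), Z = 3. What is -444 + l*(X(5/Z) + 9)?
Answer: -4662/11 ≈ -423.82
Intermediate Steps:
l = 18/11 (l = -9/(11*(-1/2)) = -9/(-11/2) = -9*(-2/11) = 18/11 ≈ 1.6364)
X(n) = 2*n
-444 + l*(X(5/Z) + 9) = -444 + 18*(2*(5/3) + 9)/11 = -444 + 18*(10/3 + 9)/11 = -444 + (18/11)*(37/3) = -444 + 222/11 = -4662/11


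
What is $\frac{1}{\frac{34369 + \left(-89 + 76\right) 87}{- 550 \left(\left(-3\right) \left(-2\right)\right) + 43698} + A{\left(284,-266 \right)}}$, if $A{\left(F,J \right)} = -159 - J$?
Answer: $\frac{20199}{2177912} \approx 0.0092745$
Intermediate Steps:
$\frac{1}{\frac{34369 + \left(-89 + 76\right) 87}{- 550 \left(\left(-3\right) \left(-2\right)\right) + 43698} + A{\left(284,-266 \right)}} = \frac{1}{\frac{34369 + \left(-89 + 76\right) 87}{- 550 \left(\left(-3\right) \left(-2\right)\right) + 43698} - -107} = \frac{1}{\frac{34369 - 1131}{\left(-550\right) 6 + 43698} + \left(-159 + 266\right)} = \frac{1}{\frac{34369 - 1131}{-3300 + 43698} + 107} = \frac{1}{\frac{33238}{40398} + 107} = \frac{1}{33238 \cdot \frac{1}{40398} + 107} = \frac{1}{\frac{16619}{20199} + 107} = \frac{1}{\frac{2177912}{20199}} = \frac{20199}{2177912}$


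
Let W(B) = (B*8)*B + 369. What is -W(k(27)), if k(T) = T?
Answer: -6201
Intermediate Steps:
W(B) = 369 + 8*B² (W(B) = (8*B)*B + 369 = 8*B² + 369 = 369 + 8*B²)
-W(k(27)) = -(369 + 8*27²) = -(369 + 8*729) = -(369 + 5832) = -1*6201 = -6201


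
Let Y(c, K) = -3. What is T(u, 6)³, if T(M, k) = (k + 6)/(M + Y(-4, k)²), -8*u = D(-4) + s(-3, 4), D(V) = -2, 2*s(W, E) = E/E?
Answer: 262144/117649 ≈ 2.2282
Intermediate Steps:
s(W, E) = ½ (s(W, E) = (E/E)/2 = (½)*1 = ½)
u = 3/16 (u = -(-2 + ½)/8 = -⅛*(-3/2) = 3/16 ≈ 0.18750)
T(M, k) = (6 + k)/(9 + M) (T(M, k) = (k + 6)/(M + (-3)²) = (6 + k)/(M + 9) = (6 + k)/(9 + M))
T(u, 6)³ = ((6 + 6)/(9 + 3/16))³ = (12/(147/16))³ = ((16/147)*12)³ = (64/49)³ = 262144/117649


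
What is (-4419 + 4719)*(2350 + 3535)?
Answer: 1765500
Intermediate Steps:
(-4419 + 4719)*(2350 + 3535) = 300*5885 = 1765500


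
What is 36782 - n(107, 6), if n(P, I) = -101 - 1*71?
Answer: 36954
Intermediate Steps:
n(P, I) = -172 (n(P, I) = -101 - 71 = -172)
36782 - n(107, 6) = 36782 - 1*(-172) = 36782 + 172 = 36954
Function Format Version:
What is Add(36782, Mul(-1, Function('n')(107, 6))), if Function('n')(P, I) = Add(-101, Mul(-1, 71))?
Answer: 36954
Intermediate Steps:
Function('n')(P, I) = -172 (Function('n')(P, I) = Add(-101, -71) = -172)
Add(36782, Mul(-1, Function('n')(107, 6))) = Add(36782, Mul(-1, -172)) = Add(36782, 172) = 36954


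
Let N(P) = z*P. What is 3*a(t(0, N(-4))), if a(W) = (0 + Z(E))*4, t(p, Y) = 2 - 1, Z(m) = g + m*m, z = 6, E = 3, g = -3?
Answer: 72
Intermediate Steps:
Z(m) = -3 + m**2 (Z(m) = -3 + m*m = -3 + m**2)
N(P) = 6*P
t(p, Y) = 1
a(W) = 24 (a(W) = (0 + (-3 + 3**2))*4 = (0 + (-3 + 9))*4 = (0 + 6)*4 = 6*4 = 24)
3*a(t(0, N(-4))) = 3*24 = 72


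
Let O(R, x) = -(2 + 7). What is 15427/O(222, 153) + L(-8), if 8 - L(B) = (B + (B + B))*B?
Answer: -17083/9 ≈ -1898.1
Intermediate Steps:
O(R, x) = -9 (O(R, x) = -1*9 = -9)
L(B) = 8 - 3*B² (L(B) = 8 - (B + (B + B))*B = 8 - (B + 2*B)*B = 8 - 3*B*B = 8 - 3*B²)
15427/O(222, 153) + L(-8) = 15427/(-9) + (8 - 3*(-8)²) = 15427*(-⅑) + (8 - 3*64) = -15427/9 + (8 - 192) = -15427/9 - 184 = -17083/9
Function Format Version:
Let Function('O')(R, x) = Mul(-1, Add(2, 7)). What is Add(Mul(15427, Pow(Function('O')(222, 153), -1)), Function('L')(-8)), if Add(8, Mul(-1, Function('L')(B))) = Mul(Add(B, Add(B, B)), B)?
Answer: Rational(-17083, 9) ≈ -1898.1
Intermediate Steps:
Function('O')(R, x) = -9 (Function('O')(R, x) = Mul(-1, 9) = -9)
Function('L')(B) = Add(8, Mul(-3, Pow(B, 2))) (Function('L')(B) = Add(8, Mul(-1, Mul(Add(B, Add(B, B)), B))) = Add(8, Mul(-1, Mul(Add(B, Mul(2, B)), B))) = Add(8, Mul(-1, Mul(Mul(3, B), B))) = Add(8, Mul(-1, Mul(3, Pow(B, 2)))) = Add(8, Mul(-3, Pow(B, 2))))
Add(Mul(15427, Pow(Function('O')(222, 153), -1)), Function('L')(-8)) = Add(Mul(15427, Pow(-9, -1)), Add(8, Mul(-3, Pow(-8, 2)))) = Add(Mul(15427, Rational(-1, 9)), Add(8, Mul(-3, 64))) = Add(Rational(-15427, 9), Add(8, -192)) = Add(Rational(-15427, 9), -184) = Rational(-17083, 9)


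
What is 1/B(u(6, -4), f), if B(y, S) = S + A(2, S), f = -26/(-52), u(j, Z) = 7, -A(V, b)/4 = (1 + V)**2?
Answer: -2/71 ≈ -0.028169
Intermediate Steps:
A(V, b) = -4*(1 + V)**2
f = 1/2 (f = -26*(-1/52) = 1/2 ≈ 0.50000)
B(y, S) = -36 + S (B(y, S) = S - 4*(1 + 2)**2 = S - 4*3**2 = S - 4*9 = S - 36 = -36 + S)
1/B(u(6, -4), f) = 1/(-36 + 1/2) = 1/(-71/2) = -2/71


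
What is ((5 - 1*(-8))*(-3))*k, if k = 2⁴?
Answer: -624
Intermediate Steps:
k = 16
((5 - 1*(-8))*(-3))*k = ((5 - 1*(-8))*(-3))*16 = ((5 + 8)*(-3))*16 = (13*(-3))*16 = -39*16 = -624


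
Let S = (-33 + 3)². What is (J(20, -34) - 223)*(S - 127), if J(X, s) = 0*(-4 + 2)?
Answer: -172379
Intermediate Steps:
J(X, s) = 0 (J(X, s) = 0*(-2) = 0)
S = 900 (S = (-30)² = 900)
(J(20, -34) - 223)*(S - 127) = (0 - 223)*(900 - 127) = -223*773 = -172379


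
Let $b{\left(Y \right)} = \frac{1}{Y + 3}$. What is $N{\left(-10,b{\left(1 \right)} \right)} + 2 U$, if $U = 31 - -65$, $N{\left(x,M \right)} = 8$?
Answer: $200$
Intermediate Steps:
$b{\left(Y \right)} = \frac{1}{3 + Y}$
$U = 96$ ($U = 31 + 65 = 96$)
$N{\left(-10,b{\left(1 \right)} \right)} + 2 U = 8 + 2 \cdot 96 = 8 + 192 = 200$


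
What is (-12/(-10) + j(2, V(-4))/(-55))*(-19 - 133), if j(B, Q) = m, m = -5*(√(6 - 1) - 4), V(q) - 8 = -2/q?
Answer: -6992/55 - 152*√5/11 ≈ -158.03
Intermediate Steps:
V(q) = 8 - 2/q
m = 20 - 5*√5 (m = -5*(√5 - 4) = -5*(-4 + √5) = 20 - 5*√5 ≈ 8.8197)
j(B, Q) = 20 - 5*√5
(-12/(-10) + j(2, V(-4))/(-55))*(-19 - 133) = (-12/(-10) + (20 - 5*√5)/(-55))*(-19 - 133) = (-12*(-⅒) + (20 - 5*√5)*(-1/55))*(-152) = (6/5 + (-4/11 + √5/11))*(-152) = (46/55 + √5/11)*(-152) = -6992/55 - 152*√5/11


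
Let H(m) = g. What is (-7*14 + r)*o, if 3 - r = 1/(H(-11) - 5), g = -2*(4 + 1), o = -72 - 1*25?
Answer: 138128/15 ≈ 9208.5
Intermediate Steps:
o = -97 (o = -72 - 25 = -97)
g = -10 (g = -2*5 = -10)
H(m) = -10
r = 46/15 (r = 3 - 1/(-10 - 5) = 3 - 1/(-15) = 3 - 1*(-1/15) = 3 + 1/15 = 46/15 ≈ 3.0667)
(-7*14 + r)*o = (-7*14 + 46/15)*(-97) = (-98 + 46/15)*(-97) = -1424/15*(-97) = 138128/15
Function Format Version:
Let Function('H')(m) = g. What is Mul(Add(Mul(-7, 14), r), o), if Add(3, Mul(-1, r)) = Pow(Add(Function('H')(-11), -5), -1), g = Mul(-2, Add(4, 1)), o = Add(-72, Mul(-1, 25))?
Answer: Rational(138128, 15) ≈ 9208.5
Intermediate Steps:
o = -97 (o = Add(-72, -25) = -97)
g = -10 (g = Mul(-2, 5) = -10)
Function('H')(m) = -10
r = Rational(46, 15) (r = Add(3, Mul(-1, Pow(Add(-10, -5), -1))) = Add(3, Mul(-1, Pow(-15, -1))) = Add(3, Mul(-1, Rational(-1, 15))) = Add(3, Rational(1, 15)) = Rational(46, 15) ≈ 3.0667)
Mul(Add(Mul(-7, 14), r), o) = Mul(Add(Mul(-7, 14), Rational(46, 15)), -97) = Mul(Add(-98, Rational(46, 15)), -97) = Mul(Rational(-1424, 15), -97) = Rational(138128, 15)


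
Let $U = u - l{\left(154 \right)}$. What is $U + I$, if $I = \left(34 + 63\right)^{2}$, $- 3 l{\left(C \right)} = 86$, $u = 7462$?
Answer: $\frac{50699}{3} \approx 16900.0$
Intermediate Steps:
$l{\left(C \right)} = - \frac{86}{3}$ ($l{\left(C \right)} = \left(- \frac{1}{3}\right) 86 = - \frac{86}{3}$)
$U = \frac{22472}{3}$ ($U = 7462 - - \frac{86}{3} = 7462 + \frac{86}{3} = \frac{22472}{3} \approx 7490.7$)
$I = 9409$ ($I = 97^{2} = 9409$)
$U + I = \frac{22472}{3} + 9409 = \frac{50699}{3}$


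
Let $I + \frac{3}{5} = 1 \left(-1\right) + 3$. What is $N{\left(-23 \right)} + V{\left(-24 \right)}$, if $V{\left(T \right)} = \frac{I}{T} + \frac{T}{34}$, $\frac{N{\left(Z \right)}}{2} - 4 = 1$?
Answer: $\frac{18841}{2040} \approx 9.2358$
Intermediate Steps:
$I = \frac{7}{5}$ ($I = - \frac{3}{5} + \left(1 \left(-1\right) + 3\right) = - \frac{3}{5} + \left(-1 + 3\right) = - \frac{3}{5} + 2 = \frac{7}{5} \approx 1.4$)
$N{\left(Z \right)} = 10$ ($N{\left(Z \right)} = 8 + 2 \cdot 1 = 8 + 2 = 10$)
$V{\left(T \right)} = \frac{T}{34} + \frac{7}{5 T}$ ($V{\left(T \right)} = \frac{7}{5 T} + \frac{T}{34} = \frac{T}{34} + \frac{7}{5 T}$)
$N{\left(-23 \right)} + V{\left(-24 \right)} = 10 + \left(\frac{1}{34} \left(-24\right) + \frac{7}{5 \left(-24\right)}\right) = 10 + \left(- \frac{12}{17} + \frac{7}{5} \left(- \frac{1}{24}\right)\right) = 10 - \frac{1559}{2040} = \frac{18841}{2040}$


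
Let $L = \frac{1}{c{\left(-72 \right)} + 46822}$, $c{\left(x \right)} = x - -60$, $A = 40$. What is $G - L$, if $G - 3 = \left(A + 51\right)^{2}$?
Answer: $\frac{387774039}{46810} \approx 8284.0$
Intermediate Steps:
$c{\left(x \right)} = 60 + x$ ($c{\left(x \right)} = x + 60 = 60 + x$)
$L = \frac{1}{46810}$ ($L = \frac{1}{\left(60 - 72\right) + 46822} = \frac{1}{-12 + 46822} = \frac{1}{46810} \approx 2.1363 \cdot 10^{-5}$)
$G = 8284$ ($G = 3 + \left(40 + 51\right)^{2} = 3 + 91^{2} = 3 + 8281 = 8284$)
$G - L = 8284 - \frac{1}{46810} = \frac{387774039}{46810}$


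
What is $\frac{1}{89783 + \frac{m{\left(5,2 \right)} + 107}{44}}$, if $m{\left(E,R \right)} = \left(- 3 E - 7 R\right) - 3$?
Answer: $\frac{44}{3950527} \approx 1.1138 \cdot 10^{-5}$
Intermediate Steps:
$m{\left(E,R \right)} = -3 - 7 R - 3 E$ ($m{\left(E,R \right)} = \left(- 7 R - 3 E\right) - 3 = -3 - 7 R - 3 E$)
$\frac{1}{89783 + \frac{m{\left(5,2 \right)} + 107}{44}} = \frac{1}{89783 + \frac{\left(-3 - 14 - 15\right) + 107}{44}} = \frac{1}{89783 + \left(\left(-3 - 14 - 15\right) + 107\right) \frac{1}{44}} = \frac{1}{89783 + \left(-32 + 107\right) \frac{1}{44}} = \frac{1}{89783 + 75 \cdot \frac{1}{44}} = \frac{1}{89783 + \frac{75}{44}} = \frac{1}{\frac{3950527}{44}} = \frac{44}{3950527}$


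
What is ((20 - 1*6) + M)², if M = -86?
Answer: 5184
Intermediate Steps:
((20 - 1*6) + M)² = ((20 - 1*6) - 86)² = ((20 - 6) - 86)² = (14 - 86)² = (-72)² = 5184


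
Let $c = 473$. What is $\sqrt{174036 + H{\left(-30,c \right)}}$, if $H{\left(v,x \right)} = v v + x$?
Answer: $\sqrt{175409} \approx 418.82$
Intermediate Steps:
$H{\left(v,x \right)} = x + v^{2}$ ($H{\left(v,x \right)} = v^{2} + x = x + v^{2}$)
$\sqrt{174036 + H{\left(-30,c \right)}} = \sqrt{174036 + \left(473 + \left(-30\right)^{2}\right)} = \sqrt{174036 + \left(473 + 900\right)} = \sqrt{174036 + 1373} = \sqrt{175409}$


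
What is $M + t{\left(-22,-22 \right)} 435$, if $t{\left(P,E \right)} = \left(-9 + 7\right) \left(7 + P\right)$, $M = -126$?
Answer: $12924$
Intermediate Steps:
$t{\left(P,E \right)} = -14 - 2 P$ ($t{\left(P,E \right)} = - 2 \left(7 + P\right) = -14 - 2 P$)
$M + t{\left(-22,-22 \right)} 435 = -126 + \left(-14 - -44\right) 435 = -126 + \left(-14 + 44\right) 435 = -126 + 30 \cdot 435 = -126 + 13050 = 12924$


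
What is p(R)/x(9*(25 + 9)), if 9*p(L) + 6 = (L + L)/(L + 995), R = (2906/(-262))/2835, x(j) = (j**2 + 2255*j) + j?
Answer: -1108581319/1303643362061628 ≈ -8.5037e-7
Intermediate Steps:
x(j) = j**2 + 2256*j
R = -1453/371385 (R = (2906*(-1/262))*(1/2835) = -1453/131*1/2835 = -1453/371385 ≈ -0.0039124)
p(L) = -2/3 + 2*L/(9*(995 + L)) (p(L) = -2/3 + ((L + L)/(L + 995))/9 = -2/3 + ((2*L)/(995 + L))/9 = -2/3 + (2*L/(995 + L))/9 = -2/3 + 2*L/(9*(995 + L)))
p(R)/x(9*(25 + 9)) = (2*(-2985 - 2*(-1453/371385))/(9*(995 - 1453/371385)))/(((9*(25 + 9))*(2256 + 9*(25 + 9)))) = (2*(-2985 + 2906/371385)/(9*(369526622/371385)))/(((9*34)*(2256 + 9*34))) = ((2/9)*(371385/369526622)*(-1108581319/371385))/((306*(2256 + 306))) = -1108581319/(1662869799*(306*2562)) = -1108581319/1662869799/783972 = -1108581319/1662869799*1/783972 = -1108581319/1303643362061628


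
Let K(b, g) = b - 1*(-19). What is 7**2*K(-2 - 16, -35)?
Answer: 49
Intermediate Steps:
K(b, g) = 19 + b (K(b, g) = b + 19 = 19 + b)
7**2*K(-2 - 16, -35) = 7**2*(19 + (-2 - 16)) = 49*(19 - 18) = 49*1 = 49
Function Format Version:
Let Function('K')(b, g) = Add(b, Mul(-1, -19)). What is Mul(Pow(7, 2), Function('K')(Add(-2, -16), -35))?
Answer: 49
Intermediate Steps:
Function('K')(b, g) = Add(19, b) (Function('K')(b, g) = Add(b, 19) = Add(19, b))
Mul(Pow(7, 2), Function('K')(Add(-2, -16), -35)) = Mul(Pow(7, 2), Add(19, Add(-2, -16))) = Mul(49, Add(19, -18)) = Mul(49, 1) = 49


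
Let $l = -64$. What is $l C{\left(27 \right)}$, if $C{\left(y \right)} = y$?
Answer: $-1728$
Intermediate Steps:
$l C{\left(27 \right)} = \left(-64\right) 27 = -1728$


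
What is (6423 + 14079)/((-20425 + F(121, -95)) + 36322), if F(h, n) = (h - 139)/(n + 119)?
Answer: 9112/7065 ≈ 1.2897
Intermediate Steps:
F(h, n) = (-139 + h)/(119 + n)
(6423 + 14079)/((-20425 + F(121, -95)) + 36322) = (6423 + 14079)/((-20425 + (-139 + 121)/(119 - 95)) + 36322) = 20502/((-20425 - 18/24) + 36322) = 20502/((-20425 + (1/24)*(-18)) + 36322) = 20502/((-20425 - ¾) + 36322) = 20502/(-81703/4 + 36322) = 20502/(63585/4) = 20502*(4/63585) = 9112/7065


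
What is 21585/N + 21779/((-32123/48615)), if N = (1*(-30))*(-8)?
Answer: -2413478909/73424 ≈ -32870.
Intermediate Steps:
N = 240 (N = -30*(-8) = 240)
21585/N + 21779/((-32123/48615)) = 21585/240 + 21779/((-32123/48615)) = 21585*(1/240) + 21779/((-32123*1/48615)) = 1439/16 + 21779/(-4589/6945) = 1439/16 + 21779*(-6945/4589) = 1439/16 - 151255155/4589 = -2413478909/73424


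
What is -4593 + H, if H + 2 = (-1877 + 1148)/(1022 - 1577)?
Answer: -849832/185 ≈ -4593.7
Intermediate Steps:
H = -127/185 (H = -2 + (-1877 + 1148)/(1022 - 1577) = -2 - 729/(-555) = -2 - 729*(-1/555) = -2 + 243/185 = -127/185 ≈ -0.68649)
-4593 + H = -4593 - 127/185 = -849832/185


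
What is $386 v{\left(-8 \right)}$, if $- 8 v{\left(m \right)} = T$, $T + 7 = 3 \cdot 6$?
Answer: $- \frac{2123}{4} \approx -530.75$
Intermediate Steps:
$T = 11$ ($T = -7 + 3 \cdot 6 = -7 + 18 = 11$)
$v{\left(m \right)} = - \frac{11}{8}$ ($v{\left(m \right)} = \left(- \frac{1}{8}\right) 11 = - \frac{11}{8}$)
$386 v{\left(-8 \right)} = 386 \left(- \frac{11}{8}\right) = - \frac{2123}{4}$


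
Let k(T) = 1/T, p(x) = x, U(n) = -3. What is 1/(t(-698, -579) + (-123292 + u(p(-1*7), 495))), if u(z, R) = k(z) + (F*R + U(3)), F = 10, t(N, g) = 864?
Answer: -7/822368 ≈ -8.5120e-6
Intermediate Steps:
u(z, R) = -3 + 1/z + 10*R (u(z, R) = 1/z + (10*R - 3) = 1/z + (-3 + 10*R) = -3 + 1/z + 10*R)
1/(t(-698, -579) + (-123292 + u(p(-1*7), 495))) = 1/(864 + (-123292 + (-3 + 1/(-1*7) + 10*495))) = 1/(864 + (-123292 + (-3 + 1/(-7) + 4950))) = 1/(864 + (-123292 + (-3 - 1/7 + 4950))) = 1/(864 + (-123292 + 34628/7)) = 1/(864 - 828416/7) = 1/(-822368/7) = -7/822368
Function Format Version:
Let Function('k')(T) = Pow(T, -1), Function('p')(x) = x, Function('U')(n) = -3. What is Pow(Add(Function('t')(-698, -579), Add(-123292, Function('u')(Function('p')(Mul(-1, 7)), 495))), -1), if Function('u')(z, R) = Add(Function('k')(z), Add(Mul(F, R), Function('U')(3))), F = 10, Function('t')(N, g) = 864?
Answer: Rational(-7, 822368) ≈ -8.5120e-6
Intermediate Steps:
Function('u')(z, R) = Add(-3, Pow(z, -1), Mul(10, R)) (Function('u')(z, R) = Add(Pow(z, -1), Add(Mul(10, R), -3)) = Add(Pow(z, -1), Add(-3, Mul(10, R))) = Add(-3, Pow(z, -1), Mul(10, R)))
Pow(Add(Function('t')(-698, -579), Add(-123292, Function('u')(Function('p')(Mul(-1, 7)), 495))), -1) = Pow(Add(864, Add(-123292, Add(-3, Pow(Mul(-1, 7), -1), Mul(10, 495)))), -1) = Pow(Add(864, Add(-123292, Add(-3, Pow(-7, -1), 4950))), -1) = Pow(Add(864, Add(-123292, Add(-3, Rational(-1, 7), 4950))), -1) = Pow(Add(864, Add(-123292, Rational(34628, 7))), -1) = Pow(Add(864, Rational(-828416, 7)), -1) = Pow(Rational(-822368, 7), -1) = Rational(-7, 822368)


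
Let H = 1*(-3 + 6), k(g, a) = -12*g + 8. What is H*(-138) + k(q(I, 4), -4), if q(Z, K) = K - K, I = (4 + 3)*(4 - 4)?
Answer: -406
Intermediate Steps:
I = 0 (I = 7*0 = 0)
q(Z, K) = 0
k(g, a) = 8 - 12*g
H = 3 (H = 1*3 = 3)
H*(-138) + k(q(I, 4), -4) = 3*(-138) + (8 - 12*0) = -414 + (8 + 0) = -414 + 8 = -406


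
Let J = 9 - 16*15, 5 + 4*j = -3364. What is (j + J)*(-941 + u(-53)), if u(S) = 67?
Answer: 1876041/2 ≈ 9.3802e+5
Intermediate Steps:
j = -3369/4 (j = -5/4 + (1/4)*(-3364) = -5/4 - 841 = -3369/4 ≈ -842.25)
J = -231 (J = 9 - 240 = -231)
(j + J)*(-941 + u(-53)) = (-3369/4 - 231)*(-941 + 67) = -4293/4*(-874) = 1876041/2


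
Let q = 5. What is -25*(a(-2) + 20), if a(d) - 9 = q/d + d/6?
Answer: -3925/6 ≈ -654.17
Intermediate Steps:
a(d) = 9 + 5/d + d/6 (a(d) = 9 + (5/d + d/6) = 9 + 5/d + d/6)
-25*(a(-2) + 20) = -25*((9 + 5/(-2) + (1/6)*(-2)) + 20) = -25*((9 + 5*(-1/2) - 1/3) + 20) = -25*((9 - 5/2 - 1/3) + 20) = -25*(37/6 + 20) = -25*157/6 = -3925/6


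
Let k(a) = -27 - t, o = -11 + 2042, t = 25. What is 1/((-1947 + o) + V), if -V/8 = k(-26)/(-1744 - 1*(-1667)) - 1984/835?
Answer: 64295/6275564 ≈ 0.010245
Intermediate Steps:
o = 2031
k(a) = -52 (k(a) = -27 - 1*25 = -27 - 25 = -52)
V = 874784/64295 (V = -8*(-52/(-1744 - 1*(-1667)) - 1984/835) = -8*(-52/(-1744 + 1667) - 1984*1/835) = -8*(-52/(-77) - 1984/835) = -8*(-52*(-1/77) - 1984/835) = -8*(52/77 - 1984/835) = -8*(-109348/64295) = 874784/64295 ≈ 13.606)
1/((-1947 + o) + V) = 1/((-1947 + 2031) + 874784/64295) = 1/(84 + 874784/64295) = 1/(6275564/64295) = 64295/6275564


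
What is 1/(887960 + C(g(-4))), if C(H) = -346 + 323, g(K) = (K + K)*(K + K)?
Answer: 1/887937 ≈ 1.1262e-6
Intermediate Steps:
g(K) = 4*K**2 (g(K) = (2*K)*(2*K) = 4*K**2)
C(H) = -23
1/(887960 + C(g(-4))) = 1/(887960 - 23) = 1/887937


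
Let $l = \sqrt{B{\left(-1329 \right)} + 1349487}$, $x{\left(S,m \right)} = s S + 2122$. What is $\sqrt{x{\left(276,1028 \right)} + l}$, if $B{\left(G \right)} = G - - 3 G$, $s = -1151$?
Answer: $\sqrt{-315554 + \sqrt{1344171}} \approx 560.71 i$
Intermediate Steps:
$x{\left(S,m \right)} = 2122 - 1151 S$ ($x{\left(S,m \right)} = - 1151 S + 2122 = 2122 - 1151 S$)
$B{\left(G \right)} = 4 G$ ($B{\left(G \right)} = G + 3 G = 4 G$)
$l = \sqrt{1344171}$ ($l = \sqrt{4 \left(-1329\right) + 1349487} = \sqrt{-5316 + 1349487} = \sqrt{1344171} \approx 1159.4$)
$\sqrt{x{\left(276,1028 \right)} + l} = \sqrt{\left(2122 - 317676\right) + \sqrt{1344171}} = \sqrt{-315554 + \sqrt{1344171}}$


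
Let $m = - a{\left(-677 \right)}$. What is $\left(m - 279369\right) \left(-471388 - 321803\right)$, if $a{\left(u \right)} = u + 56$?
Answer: $221100404868$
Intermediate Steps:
$a{\left(u \right)} = 56 + u$
$m = 621$ ($m = - (56 - 677) = \left(-1\right) \left(-621\right) = 621$)
$\left(m - 279369\right) \left(-471388 - 321803\right) = \left(621 - 279369\right) \left(-471388 - 321803\right) = \left(-278748\right) \left(-793191\right) = 221100404868$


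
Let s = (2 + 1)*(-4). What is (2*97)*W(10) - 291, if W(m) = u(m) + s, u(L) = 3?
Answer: -2037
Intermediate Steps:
s = -12 (s = 3*(-4) = -12)
W(m) = -9 (W(m) = 3 - 12 = -9)
(2*97)*W(10) - 291 = (2*97)*(-9) - 291 = 194*(-9) - 291 = -1746 - 291 = -2037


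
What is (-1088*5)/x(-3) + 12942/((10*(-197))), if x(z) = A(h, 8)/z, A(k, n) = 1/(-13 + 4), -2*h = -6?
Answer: -144683271/985 ≈ -1.4689e+5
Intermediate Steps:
h = 3 (h = -½*(-6) = 3)
A(k, n) = -⅑ (A(k, n) = 1/(-9) = -⅑)
x(z) = -1/(9*z)
(-1088*5)/x(-3) + 12942/((10*(-197))) = (-1088*5)/((-⅑/(-3))) + 12942/((10*(-197))) = -5440/((-⅑*(-⅓))) + 12942/(-1970) = -5440/1/27 + 12942*(-1/1970) = -5440*27 - 6471/985 = -146880 - 6471/985 = -144683271/985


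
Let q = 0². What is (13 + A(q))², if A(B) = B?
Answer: 169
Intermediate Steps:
q = 0
(13 + A(q))² = (13 + 0)² = 13² = 169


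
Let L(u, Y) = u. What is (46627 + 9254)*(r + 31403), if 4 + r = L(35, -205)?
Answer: 1756563354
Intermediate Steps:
r = 31 (r = -4 + 35 = 31)
(46627 + 9254)*(r + 31403) = (46627 + 9254)*(31 + 31403) = 55881*31434 = 1756563354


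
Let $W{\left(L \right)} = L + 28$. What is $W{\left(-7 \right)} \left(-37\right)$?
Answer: $-777$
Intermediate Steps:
$W{\left(L \right)} = 28 + L$
$W{\left(-7 \right)} \left(-37\right) = \left(28 - 7\right) \left(-37\right) = 21 \left(-37\right) = -777$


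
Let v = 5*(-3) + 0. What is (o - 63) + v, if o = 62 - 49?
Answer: -65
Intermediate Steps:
o = 13
v = -15 (v = -15 + 0 = -15)
(o - 63) + v = (13 - 63) - 15 = -50 - 15 = -65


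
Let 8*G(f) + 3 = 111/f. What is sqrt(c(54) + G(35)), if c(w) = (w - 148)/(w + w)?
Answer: I*sqrt(336945)/630 ≈ 0.92138*I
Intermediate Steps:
c(w) = (-148 + w)/(2*w) (c(w) = (-148 + w)/((2*w)) = (-148 + w)*(1/(2*w)) = (-148 + w)/(2*w))
G(f) = -3/8 + 111/(8*f) (G(f) = -3/8 + (111/f)/8 = -3/8 + 111/(8*f))
sqrt(c(54) + G(35)) = sqrt((1/2)*(-148 + 54)/54 + (3/8)*(37 - 1*35)/35) = sqrt((1/2)*(1/54)*(-94) + (3/8)*(1/35)*(37 - 35)) = sqrt(-47/54 + (3/8)*(1/35)*2) = sqrt(-47/54 + 3/140) = sqrt(-3209/3780) = I*sqrt(336945)/630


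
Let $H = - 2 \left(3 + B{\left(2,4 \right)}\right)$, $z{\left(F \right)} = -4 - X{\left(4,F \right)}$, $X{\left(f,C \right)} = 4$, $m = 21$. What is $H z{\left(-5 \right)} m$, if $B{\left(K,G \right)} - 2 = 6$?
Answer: $3696$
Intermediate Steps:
$B{\left(K,G \right)} = 8$ ($B{\left(K,G \right)} = 2 + 6 = 8$)
$z{\left(F \right)} = -8$ ($z{\left(F \right)} = -4 - 4 = -8$)
$H = -22$ ($H = - 2 \left(3 + 8\right) = \left(-2\right) 11 = -22$)
$H z{\left(-5 \right)} m = \left(-22\right) \left(-8\right) 21 = 176 \cdot 21 = 3696$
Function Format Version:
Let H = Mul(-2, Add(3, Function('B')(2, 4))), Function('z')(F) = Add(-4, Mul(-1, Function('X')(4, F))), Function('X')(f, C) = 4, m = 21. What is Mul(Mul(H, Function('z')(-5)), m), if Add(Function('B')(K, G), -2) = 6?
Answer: 3696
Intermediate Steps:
Function('B')(K, G) = 8 (Function('B')(K, G) = Add(2, 6) = 8)
Function('z')(F) = -8 (Function('z')(F) = Add(-4, Mul(-1, 4)) = Add(-4, -4) = -8)
H = -22 (H = Mul(-2, Add(3, 8)) = Mul(-2, 11) = -22)
Mul(Mul(H, Function('z')(-5)), m) = Mul(Mul(-22, -8), 21) = Mul(176, 21) = 3696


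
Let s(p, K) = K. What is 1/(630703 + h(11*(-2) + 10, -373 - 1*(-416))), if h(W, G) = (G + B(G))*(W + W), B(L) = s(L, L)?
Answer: 1/628639 ≈ 1.5907e-6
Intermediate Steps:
B(L) = L
h(W, G) = 4*G*W (h(W, G) = (G + G)*(W + W) = (2*G)*(2*W) = 4*G*W)
1/(630703 + h(11*(-2) + 10, -373 - 1*(-416))) = 1/(630703 + 4*(-373 - 1*(-416))*(11*(-2) + 10)) = 1/(630703 + 4*(-373 + 416)*(-22 + 10)) = 1/(630703 + 4*43*(-12)) = 1/(630703 - 2064) = 1/628639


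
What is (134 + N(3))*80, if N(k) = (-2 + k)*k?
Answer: 10960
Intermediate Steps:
N(k) = k*(-2 + k)
(134 + N(3))*80 = (134 + 3*(-2 + 3))*80 = (134 + 3*1)*80 = (134 + 3)*80 = 137*80 = 10960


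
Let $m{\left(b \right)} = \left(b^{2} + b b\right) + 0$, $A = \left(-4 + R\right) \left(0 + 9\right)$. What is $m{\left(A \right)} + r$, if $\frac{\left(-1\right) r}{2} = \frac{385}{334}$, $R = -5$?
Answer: $\frac{2190989}{167} \approx 13120.0$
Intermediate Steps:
$A = -81$ ($A = \left(-4 - 5\right) \left(0 + 9\right) = \left(-9\right) 9 = -81$)
$m{\left(b \right)} = 2 b^{2}$ ($m{\left(b \right)} = \left(b^{2} + b^{2}\right) + 0 = 2 b^{2} + 0 = 2 b^{2}$)
$r = - \frac{385}{167}$ ($r = - 2 \cdot \frac{385}{334} = - 2 \cdot 385 \cdot \frac{1}{334} = \left(-2\right) \frac{385}{334} = - \frac{385}{167} \approx -2.3054$)
$m{\left(A \right)} + r = 2 \left(-81\right)^{2} - \frac{385}{167} = 2 \cdot 6561 - \frac{385}{167} = 13122 - \frac{385}{167} = \frac{2190989}{167}$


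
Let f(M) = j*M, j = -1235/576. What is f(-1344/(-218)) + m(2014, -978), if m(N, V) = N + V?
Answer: 668899/654 ≈ 1022.8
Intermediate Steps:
j = -1235/576 (j = -1235*1/576 = -1235/576 ≈ -2.1441)
f(M) = -1235*M/576
f(-1344/(-218)) + m(2014, -978) = -(-8645)/(3*(-218)) + (2014 - 978) = -(-8645)*(-1)/(3*218) + 1036 = -1235/576*672/109 + 1036 = -8645/654 + 1036 = 668899/654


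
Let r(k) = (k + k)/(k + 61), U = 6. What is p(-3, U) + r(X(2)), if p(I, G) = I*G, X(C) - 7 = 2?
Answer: -621/35 ≈ -17.743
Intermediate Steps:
X(C) = 9 (X(C) = 7 + 2 = 9)
p(I, G) = G*I
r(k) = 2*k/(61 + k) (r(k) = (2*k)/(61 + k) = 2*k/(61 + k))
p(-3, U) + r(X(2)) = 6*(-3) + 2*9/(61 + 9) = -18 + 2*9/70 = -18 + 2*9*(1/70) = -18 + 9/35 = -621/35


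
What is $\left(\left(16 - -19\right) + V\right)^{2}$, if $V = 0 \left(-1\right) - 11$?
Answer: $576$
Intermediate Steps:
$V = -11$ ($V = 0 - 11 = -11$)
$\left(\left(16 - -19\right) + V\right)^{2} = \left(\left(16 - -19\right) - 11\right)^{2} = \left(\left(16 + 19\right) - 11\right)^{2} = \left(35 - 11\right)^{2} = 24^{2} = 576$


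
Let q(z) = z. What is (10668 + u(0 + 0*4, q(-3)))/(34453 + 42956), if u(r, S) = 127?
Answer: 10795/77409 ≈ 0.13945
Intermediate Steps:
(10668 + u(0 + 0*4, q(-3)))/(34453 + 42956) = (10668 + 127)/(34453 + 42956) = 10795/77409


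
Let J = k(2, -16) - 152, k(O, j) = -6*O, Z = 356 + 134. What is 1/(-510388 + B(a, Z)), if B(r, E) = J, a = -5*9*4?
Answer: -1/510552 ≈ -1.9587e-6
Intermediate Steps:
Z = 490
a = -180 (a = -45*4 = -180)
J = -164 (J = -6*2 - 152 = -12 - 152 = -164)
B(r, E) = -164
1/(-510388 + B(a, Z)) = 1/(-510388 - 164) = 1/(-510552) = -1/510552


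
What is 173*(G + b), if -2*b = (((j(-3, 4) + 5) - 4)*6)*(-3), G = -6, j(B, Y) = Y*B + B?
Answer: -22836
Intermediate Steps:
j(B, Y) = B + B*Y (j(B, Y) = B*Y + B = B + B*Y)
b = -126 (b = -((-3*(1 + 4) + 5) - 4)*6*(-3)/2 = -((-3*5 + 5) - 4)*6*(-3)/2 = -((-15 + 5) - 4)*6*(-3)/2 = -(-10 - 4)*6*(-3)/2 = -(-14*6)*(-3)/2 = -(-42)*(-3) = -1/2*252 = -126)
173*(G + b) = 173*(-6 - 126) = 173*(-132) = -22836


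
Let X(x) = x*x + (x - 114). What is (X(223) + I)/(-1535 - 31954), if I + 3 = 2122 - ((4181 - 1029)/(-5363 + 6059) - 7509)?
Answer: -5173148/2913543 ≈ -1.7756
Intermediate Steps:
X(x) = -114 + x + x² (X(x) = x² + (-114 + x) = -114 + x + x²)
I = 837242/87 (I = -3 + (2122 - ((4181 - 1029)/(-5363 + 6059) - 7509)) = -3 + (2122 - (3152/696 - 7509)) = -3 + (2122 - (3152*(1/696) - 7509)) = -3 + (2122 - (394/87 - 7509)) = -3 + (2122 - 1*(-652889/87)) = -3 + (2122 + 652889/87) = -3 + 837503/87 = 837242/87 ≈ 9623.5)
(X(223) + I)/(-1535 - 31954) = ((-114 + 223 + 223²) + 837242/87)/(-1535 - 31954) = ((-114 + 223 + 49729) + 837242/87)/(-33489) = (49838 + 837242/87)*(-1/33489) = (5173148/87)*(-1/33489) = -5173148/2913543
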